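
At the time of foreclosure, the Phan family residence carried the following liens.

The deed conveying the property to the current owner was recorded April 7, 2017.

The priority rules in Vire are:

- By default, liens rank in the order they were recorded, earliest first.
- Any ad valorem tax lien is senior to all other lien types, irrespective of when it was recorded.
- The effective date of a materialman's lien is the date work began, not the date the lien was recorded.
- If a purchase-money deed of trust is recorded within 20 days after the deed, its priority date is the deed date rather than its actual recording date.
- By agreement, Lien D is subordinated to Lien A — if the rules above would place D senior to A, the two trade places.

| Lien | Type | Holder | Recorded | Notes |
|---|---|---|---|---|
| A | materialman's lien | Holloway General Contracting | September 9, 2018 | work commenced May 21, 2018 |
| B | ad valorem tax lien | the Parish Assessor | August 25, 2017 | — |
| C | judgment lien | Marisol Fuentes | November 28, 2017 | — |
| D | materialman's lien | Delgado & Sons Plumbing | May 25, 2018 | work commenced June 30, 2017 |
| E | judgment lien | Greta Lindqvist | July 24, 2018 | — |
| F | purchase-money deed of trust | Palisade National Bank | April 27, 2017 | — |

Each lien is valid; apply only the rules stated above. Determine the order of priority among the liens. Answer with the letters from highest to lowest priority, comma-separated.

B, F, A, C, D, E

Effective dates after the stated exceptions: A relates back to May 21, 2018 (work commenced); D's effective date is June 30, 2017, when work began; F was recorded within the 20-day window, so its effective date is the deed date April 7, 2017.
B is an ad valorem tax lien and takes priority over every other lien.
Among the remaining liens, by effective date: F (April 7, 2017), D (June 30, 2017), C (November 28, 2017), A (May 21, 2018), E (July 24, 2018).
Because D would otherwise rank above A, the subordination swaps them.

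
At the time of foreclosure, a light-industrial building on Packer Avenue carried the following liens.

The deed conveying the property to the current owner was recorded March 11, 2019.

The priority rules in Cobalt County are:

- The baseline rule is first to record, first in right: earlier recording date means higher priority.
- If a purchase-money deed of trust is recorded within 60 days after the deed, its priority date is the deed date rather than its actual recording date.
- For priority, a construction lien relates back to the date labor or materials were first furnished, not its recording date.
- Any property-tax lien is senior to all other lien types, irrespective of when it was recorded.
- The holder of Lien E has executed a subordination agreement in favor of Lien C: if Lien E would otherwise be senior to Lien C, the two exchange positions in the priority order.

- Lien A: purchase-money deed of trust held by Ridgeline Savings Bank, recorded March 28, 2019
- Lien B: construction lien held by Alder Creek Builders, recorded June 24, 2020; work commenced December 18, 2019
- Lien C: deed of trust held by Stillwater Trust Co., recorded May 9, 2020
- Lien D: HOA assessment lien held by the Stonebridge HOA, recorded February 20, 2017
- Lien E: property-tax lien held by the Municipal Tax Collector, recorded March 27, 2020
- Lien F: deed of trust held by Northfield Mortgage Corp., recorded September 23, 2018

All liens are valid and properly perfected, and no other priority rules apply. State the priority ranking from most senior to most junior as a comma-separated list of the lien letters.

C, D, F, A, B, E

Adjusting effective dates: A relates back to the deed date March 11, 2019; B's effective date is December 18, 2019, when work began.
E is a property-tax lien and takes priority over every other lien.
Among the remaining liens, by effective date: D (February 20, 2017), F (September 23, 2018), A (March 11, 2019), B (December 18, 2019), C (May 9, 2020).
E is senior to C before the subordination, so the two trade places.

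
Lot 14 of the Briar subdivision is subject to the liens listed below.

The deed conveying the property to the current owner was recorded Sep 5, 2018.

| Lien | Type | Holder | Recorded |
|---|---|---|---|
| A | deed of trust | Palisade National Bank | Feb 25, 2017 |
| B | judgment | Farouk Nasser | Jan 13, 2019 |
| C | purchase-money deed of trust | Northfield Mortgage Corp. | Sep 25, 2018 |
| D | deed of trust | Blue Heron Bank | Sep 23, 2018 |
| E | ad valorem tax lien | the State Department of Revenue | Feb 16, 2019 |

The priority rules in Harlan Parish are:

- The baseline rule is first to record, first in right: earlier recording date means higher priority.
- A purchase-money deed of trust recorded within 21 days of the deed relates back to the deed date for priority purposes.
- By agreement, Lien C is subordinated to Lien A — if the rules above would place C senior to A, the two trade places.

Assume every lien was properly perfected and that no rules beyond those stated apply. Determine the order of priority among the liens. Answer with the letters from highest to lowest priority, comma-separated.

Effective dates: C was recorded within the 21-day window, so its effective date is the deed date Sep 5, 2018.
By effective date, earliest first: A (Feb 25, 2017), C (Sep 5, 2018), D (Sep 23, 2018), B (Jan 13, 2019), E (Feb 16, 2019).
C is already junior to A, so the subordination agreement changes nothing.

A, C, D, B, E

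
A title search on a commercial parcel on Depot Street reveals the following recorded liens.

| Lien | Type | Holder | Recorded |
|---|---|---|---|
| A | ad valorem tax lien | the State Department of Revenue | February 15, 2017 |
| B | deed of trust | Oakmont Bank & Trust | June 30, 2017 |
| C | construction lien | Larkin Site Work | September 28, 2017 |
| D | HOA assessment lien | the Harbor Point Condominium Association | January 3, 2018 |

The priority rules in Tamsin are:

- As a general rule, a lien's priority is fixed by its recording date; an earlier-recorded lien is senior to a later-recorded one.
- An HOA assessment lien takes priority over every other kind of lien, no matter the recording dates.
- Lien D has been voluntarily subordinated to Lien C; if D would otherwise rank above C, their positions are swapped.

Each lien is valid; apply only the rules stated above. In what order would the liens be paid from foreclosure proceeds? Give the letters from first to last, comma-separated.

D, as an HOA assessment lien, has superpriority and ranks first.
Remaining liens by effective date: A (February 15, 2017), B (June 30, 2017), C (September 28, 2017).
D is senior to C before the subordination, so the two trade places.

C, A, B, D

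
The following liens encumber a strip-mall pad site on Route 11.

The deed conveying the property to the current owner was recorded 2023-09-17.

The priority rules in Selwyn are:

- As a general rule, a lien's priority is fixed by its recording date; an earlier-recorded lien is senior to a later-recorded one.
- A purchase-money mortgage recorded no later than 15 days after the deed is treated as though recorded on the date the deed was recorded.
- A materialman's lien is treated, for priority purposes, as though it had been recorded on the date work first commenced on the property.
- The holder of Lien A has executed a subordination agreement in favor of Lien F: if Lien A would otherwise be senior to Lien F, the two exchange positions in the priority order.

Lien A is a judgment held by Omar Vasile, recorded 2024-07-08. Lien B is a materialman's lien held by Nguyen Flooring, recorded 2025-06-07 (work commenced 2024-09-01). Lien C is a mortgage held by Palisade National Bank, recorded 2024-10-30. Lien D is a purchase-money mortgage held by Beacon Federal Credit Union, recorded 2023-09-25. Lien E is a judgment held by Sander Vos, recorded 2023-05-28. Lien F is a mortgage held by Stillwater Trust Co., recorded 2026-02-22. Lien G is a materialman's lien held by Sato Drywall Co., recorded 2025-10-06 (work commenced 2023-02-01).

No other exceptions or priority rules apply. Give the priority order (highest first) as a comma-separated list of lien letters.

Effective dates after the stated exceptions: B is treated as recorded 2024-09-01, the work-commencement date; D relates back to the deed date 2023-09-17; G's effective date is 2023-02-01, when work began.
By effective date: G (2023-02-01), E (2023-05-28), D (2023-09-17), A (2024-07-08), B (2024-09-01), C (2024-10-30), F (2026-02-22).
The subordination applies — A was senior to F — so A and F swap.

G, E, D, F, B, C, A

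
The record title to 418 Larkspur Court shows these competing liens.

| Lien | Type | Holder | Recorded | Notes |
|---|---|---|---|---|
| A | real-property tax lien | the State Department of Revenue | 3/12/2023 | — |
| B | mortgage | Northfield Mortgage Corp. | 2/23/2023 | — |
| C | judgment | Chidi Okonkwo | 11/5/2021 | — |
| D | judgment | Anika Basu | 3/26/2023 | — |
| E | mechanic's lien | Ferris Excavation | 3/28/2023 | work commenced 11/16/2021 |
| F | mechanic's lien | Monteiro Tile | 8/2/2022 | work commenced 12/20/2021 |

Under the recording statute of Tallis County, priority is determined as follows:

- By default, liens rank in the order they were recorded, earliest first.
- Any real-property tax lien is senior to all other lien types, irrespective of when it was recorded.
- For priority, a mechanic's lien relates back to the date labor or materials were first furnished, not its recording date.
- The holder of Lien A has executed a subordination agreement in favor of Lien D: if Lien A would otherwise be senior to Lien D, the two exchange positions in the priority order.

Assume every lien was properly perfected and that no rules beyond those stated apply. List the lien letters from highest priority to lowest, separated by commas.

D, C, E, F, B, A

Effective dates: E's effective date is 11/16/2021, when work began; F relates back to 12/20/2021 (work commenced).
A is a real-property tax lien and takes priority over every other lien.
The other liens, earliest effective date first: C (11/5/2021), E (11/16/2021), F (12/20/2021), B (2/23/2023), D (3/26/2023).
Because A would otherwise rank above D, the subordination swaps them.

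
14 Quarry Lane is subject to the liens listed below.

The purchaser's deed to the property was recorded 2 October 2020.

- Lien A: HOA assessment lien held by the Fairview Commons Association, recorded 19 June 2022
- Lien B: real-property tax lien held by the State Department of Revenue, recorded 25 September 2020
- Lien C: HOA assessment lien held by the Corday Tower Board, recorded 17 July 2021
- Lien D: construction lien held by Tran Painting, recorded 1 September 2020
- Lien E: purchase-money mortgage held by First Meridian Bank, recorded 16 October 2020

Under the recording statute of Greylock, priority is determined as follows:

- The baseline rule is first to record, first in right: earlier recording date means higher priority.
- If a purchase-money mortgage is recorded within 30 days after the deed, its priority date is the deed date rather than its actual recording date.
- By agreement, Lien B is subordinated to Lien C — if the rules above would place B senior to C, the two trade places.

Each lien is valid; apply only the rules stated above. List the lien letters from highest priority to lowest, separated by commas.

Effective dates: E's effective date is the deed date, 2 October 2020.
Ordering by effective date: D (1 September 2020), B (25 September 2020), E (2 October 2020), C (17 July 2021), A (19 June 2022).
Because B would otherwise rank above C, the subordination swaps them.

D, C, E, B, A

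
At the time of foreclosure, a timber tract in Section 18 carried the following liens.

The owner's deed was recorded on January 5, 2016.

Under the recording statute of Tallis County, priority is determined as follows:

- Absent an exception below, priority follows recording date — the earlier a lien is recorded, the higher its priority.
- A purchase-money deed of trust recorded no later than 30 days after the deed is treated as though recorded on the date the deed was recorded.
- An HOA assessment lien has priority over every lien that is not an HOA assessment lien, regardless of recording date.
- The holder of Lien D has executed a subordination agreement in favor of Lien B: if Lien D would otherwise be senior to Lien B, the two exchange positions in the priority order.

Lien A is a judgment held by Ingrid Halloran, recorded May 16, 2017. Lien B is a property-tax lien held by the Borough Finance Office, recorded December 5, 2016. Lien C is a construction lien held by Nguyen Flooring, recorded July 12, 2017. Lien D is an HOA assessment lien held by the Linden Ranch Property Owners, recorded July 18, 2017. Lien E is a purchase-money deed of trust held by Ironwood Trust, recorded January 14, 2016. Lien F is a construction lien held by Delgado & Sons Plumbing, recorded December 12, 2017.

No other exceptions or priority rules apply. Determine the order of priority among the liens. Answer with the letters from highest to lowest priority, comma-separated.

First, effective dates: E relates back to the deed date January 5, 2016.
As an HOA assessment lien, D is senior to every other lien.
Among the remaining liens, by effective date: E (January 5, 2016), B (December 5, 2016), A (May 16, 2017), C (July 12, 2017), F (December 12, 2017).
The subordination applies — D was senior to B — so D and B swap.

B, E, D, A, C, F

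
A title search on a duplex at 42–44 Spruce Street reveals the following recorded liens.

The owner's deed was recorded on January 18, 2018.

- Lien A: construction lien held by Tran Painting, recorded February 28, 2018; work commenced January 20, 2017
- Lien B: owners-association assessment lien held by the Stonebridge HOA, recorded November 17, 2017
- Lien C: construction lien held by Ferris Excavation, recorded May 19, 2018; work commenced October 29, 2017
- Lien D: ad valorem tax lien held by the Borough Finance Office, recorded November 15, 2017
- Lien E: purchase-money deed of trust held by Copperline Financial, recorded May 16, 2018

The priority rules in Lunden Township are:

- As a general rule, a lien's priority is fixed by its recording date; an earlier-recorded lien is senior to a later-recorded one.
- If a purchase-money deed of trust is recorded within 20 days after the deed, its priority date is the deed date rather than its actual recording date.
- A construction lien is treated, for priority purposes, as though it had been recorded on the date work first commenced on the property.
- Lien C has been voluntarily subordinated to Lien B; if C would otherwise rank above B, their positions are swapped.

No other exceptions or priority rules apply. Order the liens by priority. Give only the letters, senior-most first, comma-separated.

A, B, D, C, E

First, effective dates: A's effective date is January 20, 2017, when work began; C is treated as recorded October 29, 2017, the work-commencement date; E missed the 20-day window (118 days after the deed), so its recording date stands.
Sorted by effective date: A (January 20, 2017), C (October 29, 2017), D (November 15, 2017), B (November 17, 2017), E (May 16, 2018).
C is senior to B before the subordination, so the two trade places.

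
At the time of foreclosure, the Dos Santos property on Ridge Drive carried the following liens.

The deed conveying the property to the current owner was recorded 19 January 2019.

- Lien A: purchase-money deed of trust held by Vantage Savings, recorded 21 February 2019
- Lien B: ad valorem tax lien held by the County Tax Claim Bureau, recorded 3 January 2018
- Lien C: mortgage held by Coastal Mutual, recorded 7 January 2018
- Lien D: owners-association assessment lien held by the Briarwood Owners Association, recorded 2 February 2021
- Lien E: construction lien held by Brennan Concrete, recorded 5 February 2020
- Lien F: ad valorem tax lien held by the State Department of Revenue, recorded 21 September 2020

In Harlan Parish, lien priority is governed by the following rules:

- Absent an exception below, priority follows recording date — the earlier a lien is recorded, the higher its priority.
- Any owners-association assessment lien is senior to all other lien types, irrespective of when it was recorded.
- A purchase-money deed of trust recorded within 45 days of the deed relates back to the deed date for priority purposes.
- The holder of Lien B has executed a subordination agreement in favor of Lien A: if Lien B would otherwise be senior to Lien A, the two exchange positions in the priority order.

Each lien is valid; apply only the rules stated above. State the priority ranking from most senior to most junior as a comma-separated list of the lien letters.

Effective dates after the stated exceptions: A was recorded within the 45-day window, so its effective date is the deed date 19 January 2019.
D is an owners-association assessment lien, so it outranks all other liens regardless of date.
Ordering the rest by effective date: B (3 January 2018), C (7 January 2018), A (19 January 2019), E (5 February 2020), F (21 September 2020).
B is senior to A before the subordination, so the two trade places.

D, A, C, B, E, F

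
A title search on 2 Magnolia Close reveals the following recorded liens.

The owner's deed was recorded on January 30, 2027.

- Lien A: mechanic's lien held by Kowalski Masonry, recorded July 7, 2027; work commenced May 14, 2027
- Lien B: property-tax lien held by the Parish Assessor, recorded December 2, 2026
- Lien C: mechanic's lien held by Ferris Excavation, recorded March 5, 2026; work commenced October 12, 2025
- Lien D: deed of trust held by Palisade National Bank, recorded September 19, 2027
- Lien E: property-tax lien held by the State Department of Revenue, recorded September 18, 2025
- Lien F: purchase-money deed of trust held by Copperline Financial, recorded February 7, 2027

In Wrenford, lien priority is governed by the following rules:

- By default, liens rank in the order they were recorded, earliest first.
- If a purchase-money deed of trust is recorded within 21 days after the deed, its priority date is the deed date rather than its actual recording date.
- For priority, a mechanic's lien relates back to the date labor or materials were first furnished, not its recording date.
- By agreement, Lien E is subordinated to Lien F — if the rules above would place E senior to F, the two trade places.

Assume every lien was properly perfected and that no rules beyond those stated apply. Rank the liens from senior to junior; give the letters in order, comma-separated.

F, C, B, E, A, D

Adjusting effective dates: A is treated as recorded May 14, 2027, the work-commencement date; C relates back to October 12, 2025 (work commenced); F's effective date is the deed date, January 30, 2027.
Ordering by effective date: E (September 18, 2025), C (October 12, 2025), B (December 2, 2026), F (January 30, 2027), A (May 14, 2027), D (September 19, 2027).
The subordination applies — E was senior to F — so E and F swap.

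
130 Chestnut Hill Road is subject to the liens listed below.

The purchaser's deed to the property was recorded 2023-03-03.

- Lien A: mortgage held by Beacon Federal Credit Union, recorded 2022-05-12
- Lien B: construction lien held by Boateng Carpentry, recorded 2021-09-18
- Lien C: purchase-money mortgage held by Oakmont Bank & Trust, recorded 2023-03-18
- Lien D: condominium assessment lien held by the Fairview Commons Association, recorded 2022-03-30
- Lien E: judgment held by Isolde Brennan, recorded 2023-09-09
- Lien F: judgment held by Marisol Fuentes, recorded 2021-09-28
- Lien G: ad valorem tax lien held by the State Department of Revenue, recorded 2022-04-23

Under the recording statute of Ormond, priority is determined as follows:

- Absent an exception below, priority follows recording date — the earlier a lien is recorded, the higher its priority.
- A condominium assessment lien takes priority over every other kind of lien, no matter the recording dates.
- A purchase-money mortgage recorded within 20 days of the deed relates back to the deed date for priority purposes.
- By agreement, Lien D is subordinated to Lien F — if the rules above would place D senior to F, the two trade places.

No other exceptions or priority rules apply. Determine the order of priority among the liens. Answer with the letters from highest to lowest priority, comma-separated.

Adjusting effective dates: C relates back to the deed date 2023-03-03.
D is a condominium assessment lien, so it outranks all other liens regardless of date.
Ordering the rest by effective date: B (2021-09-18), F (2021-09-28), G (2022-04-23), A (2022-05-12), C (2023-03-03), E (2023-09-09).
The subordination applies — D was senior to F — so D and F swap.

F, B, D, G, A, C, E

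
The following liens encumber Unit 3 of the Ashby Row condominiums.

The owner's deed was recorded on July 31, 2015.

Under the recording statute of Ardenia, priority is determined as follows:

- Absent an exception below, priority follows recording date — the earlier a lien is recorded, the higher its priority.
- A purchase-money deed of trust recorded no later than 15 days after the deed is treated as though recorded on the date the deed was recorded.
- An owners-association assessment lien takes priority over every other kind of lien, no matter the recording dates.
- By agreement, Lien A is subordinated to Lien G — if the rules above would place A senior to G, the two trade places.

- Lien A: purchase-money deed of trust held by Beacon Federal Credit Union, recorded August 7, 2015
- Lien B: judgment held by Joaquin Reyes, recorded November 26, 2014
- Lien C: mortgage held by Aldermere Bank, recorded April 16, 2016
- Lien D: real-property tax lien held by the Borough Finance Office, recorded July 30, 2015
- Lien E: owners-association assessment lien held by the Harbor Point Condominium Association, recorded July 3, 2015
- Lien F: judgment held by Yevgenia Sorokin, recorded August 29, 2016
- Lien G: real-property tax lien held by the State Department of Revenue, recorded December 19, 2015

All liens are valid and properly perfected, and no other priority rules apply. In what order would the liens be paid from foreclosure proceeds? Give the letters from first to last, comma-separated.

Effective dates after the stated exceptions: A relates back to the deed date July 31, 2015.
E is an owners-association assessment lien, so it outranks all other liens regardless of date.
The other liens, earliest effective date first: B (November 26, 2014), D (July 30, 2015), A (July 31, 2015), G (December 19, 2015), C (April 16, 2016), F (August 29, 2016).
Because A would otherwise rank above G, the subordination swaps them.

E, B, D, G, A, C, F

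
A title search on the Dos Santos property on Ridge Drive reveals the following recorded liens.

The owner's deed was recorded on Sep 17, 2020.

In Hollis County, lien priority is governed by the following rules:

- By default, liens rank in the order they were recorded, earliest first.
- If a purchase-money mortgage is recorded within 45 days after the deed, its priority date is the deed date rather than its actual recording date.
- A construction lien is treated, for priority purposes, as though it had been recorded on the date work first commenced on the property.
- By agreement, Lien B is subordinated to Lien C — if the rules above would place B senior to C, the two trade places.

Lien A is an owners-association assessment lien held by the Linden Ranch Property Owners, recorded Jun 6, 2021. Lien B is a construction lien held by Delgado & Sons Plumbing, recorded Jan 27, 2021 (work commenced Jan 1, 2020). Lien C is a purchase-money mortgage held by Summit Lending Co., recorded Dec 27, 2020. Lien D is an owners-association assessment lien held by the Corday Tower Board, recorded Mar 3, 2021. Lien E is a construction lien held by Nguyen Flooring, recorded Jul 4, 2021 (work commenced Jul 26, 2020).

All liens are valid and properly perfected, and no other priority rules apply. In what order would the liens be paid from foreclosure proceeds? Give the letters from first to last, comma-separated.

First, effective dates: B relates back to Jan 1, 2020 (work commenced); C was recorded 101 days after the deed — beyond 45 days — so no relation-back applies; E's effective date is Jul 26, 2020, when work began.
Sorted by effective date: B (Jan 1, 2020), E (Jul 26, 2020), C (Dec 27, 2020), D (Mar 3, 2021), A (Jun 6, 2021).
Because B would otherwise rank above C, the subordination swaps them.

C, E, B, D, A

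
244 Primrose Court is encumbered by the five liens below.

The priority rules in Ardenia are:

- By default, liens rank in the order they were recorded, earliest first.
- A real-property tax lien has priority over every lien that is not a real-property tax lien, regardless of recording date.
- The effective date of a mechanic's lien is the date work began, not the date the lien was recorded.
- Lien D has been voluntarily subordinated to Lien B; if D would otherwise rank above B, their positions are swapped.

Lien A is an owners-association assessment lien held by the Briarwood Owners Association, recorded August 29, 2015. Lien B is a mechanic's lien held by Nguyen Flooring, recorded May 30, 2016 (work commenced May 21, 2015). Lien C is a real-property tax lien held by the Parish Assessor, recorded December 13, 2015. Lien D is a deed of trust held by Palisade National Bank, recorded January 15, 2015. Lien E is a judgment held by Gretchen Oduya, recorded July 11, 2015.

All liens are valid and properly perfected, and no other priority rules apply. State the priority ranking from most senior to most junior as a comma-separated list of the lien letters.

C, B, D, E, A

Effective dates after the stated exceptions: B's effective date is May 21, 2015, when work began.
As a real-property tax lien, C is senior to every other lien.
The other liens, earliest effective date first: D (January 15, 2015), B (May 21, 2015), E (July 11, 2015), A (August 29, 2015).
D is senior to B before the subordination, so the two trade places.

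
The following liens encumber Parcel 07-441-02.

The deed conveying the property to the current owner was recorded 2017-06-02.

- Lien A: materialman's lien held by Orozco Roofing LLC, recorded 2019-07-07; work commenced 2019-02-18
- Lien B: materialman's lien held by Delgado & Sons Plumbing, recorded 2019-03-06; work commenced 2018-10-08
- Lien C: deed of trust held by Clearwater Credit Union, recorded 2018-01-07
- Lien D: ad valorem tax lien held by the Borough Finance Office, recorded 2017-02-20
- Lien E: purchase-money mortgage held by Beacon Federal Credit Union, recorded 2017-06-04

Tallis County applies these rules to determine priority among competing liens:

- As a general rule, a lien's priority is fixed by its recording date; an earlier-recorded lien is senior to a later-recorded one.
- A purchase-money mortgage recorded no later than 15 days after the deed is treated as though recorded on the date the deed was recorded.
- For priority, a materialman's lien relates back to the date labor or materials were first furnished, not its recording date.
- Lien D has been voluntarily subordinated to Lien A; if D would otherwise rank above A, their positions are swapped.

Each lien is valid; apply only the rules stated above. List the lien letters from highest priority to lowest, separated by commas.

A, E, C, B, D

Effective dates: A's effective date is 2019-02-18, when work began; B is treated as recorded 2018-10-08, the work-commencement date; E relates back to the deed date 2017-06-02.
By effective date, earliest first: D (2017-02-20), E (2017-06-02), C (2018-01-07), B (2018-10-08), A (2019-02-18).
D is senior to A before the subordination, so the two trade places.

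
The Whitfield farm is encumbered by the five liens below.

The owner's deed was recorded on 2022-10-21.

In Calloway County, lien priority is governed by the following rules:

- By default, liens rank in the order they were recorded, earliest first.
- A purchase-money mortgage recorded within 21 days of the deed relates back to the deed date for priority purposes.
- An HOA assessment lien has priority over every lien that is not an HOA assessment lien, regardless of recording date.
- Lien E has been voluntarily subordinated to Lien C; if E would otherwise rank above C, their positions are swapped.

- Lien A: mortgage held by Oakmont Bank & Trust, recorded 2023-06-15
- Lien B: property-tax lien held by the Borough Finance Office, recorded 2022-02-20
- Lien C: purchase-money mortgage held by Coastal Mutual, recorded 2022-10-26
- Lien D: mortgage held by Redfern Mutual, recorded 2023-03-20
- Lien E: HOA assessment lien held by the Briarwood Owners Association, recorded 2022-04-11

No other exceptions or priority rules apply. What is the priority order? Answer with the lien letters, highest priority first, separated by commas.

Effective dates: C's effective date is the deed date, 2022-10-21.
As an HOA assessment lien, E is senior to every other lien.
Among the remaining liens, by effective date: B (2022-02-20), C (2022-10-21), D (2023-03-20), A (2023-06-15).
Because E would otherwise rank above C, the subordination swaps them.

C, B, E, D, A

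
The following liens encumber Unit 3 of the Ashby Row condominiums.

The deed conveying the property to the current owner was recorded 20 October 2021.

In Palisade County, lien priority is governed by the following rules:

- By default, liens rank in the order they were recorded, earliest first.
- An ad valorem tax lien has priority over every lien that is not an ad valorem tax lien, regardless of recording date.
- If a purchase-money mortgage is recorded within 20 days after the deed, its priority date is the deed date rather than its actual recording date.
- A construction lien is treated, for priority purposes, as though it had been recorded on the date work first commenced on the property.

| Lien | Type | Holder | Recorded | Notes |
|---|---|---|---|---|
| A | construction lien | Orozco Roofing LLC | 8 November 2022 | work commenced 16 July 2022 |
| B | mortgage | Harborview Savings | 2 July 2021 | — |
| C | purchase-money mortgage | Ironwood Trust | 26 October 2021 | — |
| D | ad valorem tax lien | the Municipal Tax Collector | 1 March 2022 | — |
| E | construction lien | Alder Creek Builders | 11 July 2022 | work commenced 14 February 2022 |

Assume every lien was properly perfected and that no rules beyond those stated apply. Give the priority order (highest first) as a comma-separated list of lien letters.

First, effective dates: A relates back to 16 July 2022 (work commenced); C was recorded within the 20-day window, so its effective date is the deed date 20 October 2021; E relates back to 14 February 2022 (work commenced).
D is an ad valorem tax lien and takes priority over every other lien.
Ordering the rest by effective date: B (2 July 2021), C (20 October 2021), E (14 February 2022), A (16 July 2022).

D, B, C, E, A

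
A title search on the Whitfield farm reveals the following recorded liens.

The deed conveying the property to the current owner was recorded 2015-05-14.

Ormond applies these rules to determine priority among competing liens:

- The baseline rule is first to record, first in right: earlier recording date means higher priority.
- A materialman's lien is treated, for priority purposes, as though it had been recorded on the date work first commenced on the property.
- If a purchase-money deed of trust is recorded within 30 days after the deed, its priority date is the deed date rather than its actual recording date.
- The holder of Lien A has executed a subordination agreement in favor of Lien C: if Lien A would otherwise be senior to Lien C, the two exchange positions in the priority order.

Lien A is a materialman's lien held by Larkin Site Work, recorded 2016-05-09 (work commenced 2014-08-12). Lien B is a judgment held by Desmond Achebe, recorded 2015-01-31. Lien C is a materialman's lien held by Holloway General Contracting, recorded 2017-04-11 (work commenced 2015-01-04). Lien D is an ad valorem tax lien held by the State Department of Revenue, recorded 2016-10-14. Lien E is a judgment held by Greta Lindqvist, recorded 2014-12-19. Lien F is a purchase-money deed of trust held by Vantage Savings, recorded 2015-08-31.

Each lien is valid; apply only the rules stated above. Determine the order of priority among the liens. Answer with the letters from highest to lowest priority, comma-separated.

C, E, A, B, F, D

First, effective dates: A relates back to 2014-08-12 (work commenced); C's effective date is 2015-01-04, when work began; F was recorded 109 days after the deed — beyond 30 days — so no relation-back applies.
Sorted by effective date: A (2014-08-12), E (2014-12-19), C (2015-01-04), B (2015-01-31), F (2015-08-31), D (2016-10-14).
A would otherwise be senior to C, so under the subordination agreement A and C exchange positions.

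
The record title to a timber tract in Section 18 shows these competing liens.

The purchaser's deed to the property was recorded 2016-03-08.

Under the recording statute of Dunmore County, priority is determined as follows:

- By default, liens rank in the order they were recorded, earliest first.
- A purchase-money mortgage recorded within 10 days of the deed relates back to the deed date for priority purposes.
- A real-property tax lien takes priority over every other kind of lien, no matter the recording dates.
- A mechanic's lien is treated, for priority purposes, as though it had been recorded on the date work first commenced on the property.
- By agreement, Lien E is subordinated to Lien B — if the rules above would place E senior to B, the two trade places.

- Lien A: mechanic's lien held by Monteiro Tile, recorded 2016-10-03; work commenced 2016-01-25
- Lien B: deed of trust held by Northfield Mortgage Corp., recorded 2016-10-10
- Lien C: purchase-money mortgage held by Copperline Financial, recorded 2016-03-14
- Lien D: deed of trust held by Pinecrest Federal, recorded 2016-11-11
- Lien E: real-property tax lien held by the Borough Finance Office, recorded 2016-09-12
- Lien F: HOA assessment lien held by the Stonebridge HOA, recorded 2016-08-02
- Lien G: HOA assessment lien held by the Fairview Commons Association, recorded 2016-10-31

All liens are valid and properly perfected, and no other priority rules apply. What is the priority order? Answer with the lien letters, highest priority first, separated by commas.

B, A, C, F, E, G, D

Adjusting effective dates: A relates back to 2016-01-25 (work commenced); C's effective date is the deed date, 2016-03-08.
E, as a real-property tax lien, has superpriority and ranks first.
Ordering the rest by effective date: A (2016-01-25), C (2016-03-08), F (2016-08-02), B (2016-10-10), G (2016-10-31), D (2016-11-11).
E is senior to B before the subordination, so the two trade places.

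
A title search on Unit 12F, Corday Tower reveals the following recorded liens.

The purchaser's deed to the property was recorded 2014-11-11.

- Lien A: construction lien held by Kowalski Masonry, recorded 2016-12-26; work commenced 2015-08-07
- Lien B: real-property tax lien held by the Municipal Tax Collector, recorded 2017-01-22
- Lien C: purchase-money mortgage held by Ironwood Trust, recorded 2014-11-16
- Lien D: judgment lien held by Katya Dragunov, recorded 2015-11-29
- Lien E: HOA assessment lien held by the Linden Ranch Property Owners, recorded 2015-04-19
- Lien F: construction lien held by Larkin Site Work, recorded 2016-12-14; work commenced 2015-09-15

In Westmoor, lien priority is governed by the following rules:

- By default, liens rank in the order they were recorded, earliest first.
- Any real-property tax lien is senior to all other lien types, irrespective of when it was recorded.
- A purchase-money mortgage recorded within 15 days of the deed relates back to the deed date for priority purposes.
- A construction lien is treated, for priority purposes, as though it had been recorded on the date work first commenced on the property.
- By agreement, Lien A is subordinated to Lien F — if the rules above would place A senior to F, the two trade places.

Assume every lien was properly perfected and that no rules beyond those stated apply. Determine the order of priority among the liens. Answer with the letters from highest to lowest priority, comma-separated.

Effective dates: A relates back to 2015-08-07 (work commenced); C's effective date is the deed date, 2014-11-11; F relates back to 2015-09-15 (work commenced).
B is a real-property tax lien, so it outranks all other liens regardless of date.
Among the remaining liens, by effective date: C (2014-11-11), E (2015-04-19), A (2015-08-07), F (2015-09-15), D (2015-11-29).
Because A would otherwise rank above F, the subordination swaps them.

B, C, E, F, A, D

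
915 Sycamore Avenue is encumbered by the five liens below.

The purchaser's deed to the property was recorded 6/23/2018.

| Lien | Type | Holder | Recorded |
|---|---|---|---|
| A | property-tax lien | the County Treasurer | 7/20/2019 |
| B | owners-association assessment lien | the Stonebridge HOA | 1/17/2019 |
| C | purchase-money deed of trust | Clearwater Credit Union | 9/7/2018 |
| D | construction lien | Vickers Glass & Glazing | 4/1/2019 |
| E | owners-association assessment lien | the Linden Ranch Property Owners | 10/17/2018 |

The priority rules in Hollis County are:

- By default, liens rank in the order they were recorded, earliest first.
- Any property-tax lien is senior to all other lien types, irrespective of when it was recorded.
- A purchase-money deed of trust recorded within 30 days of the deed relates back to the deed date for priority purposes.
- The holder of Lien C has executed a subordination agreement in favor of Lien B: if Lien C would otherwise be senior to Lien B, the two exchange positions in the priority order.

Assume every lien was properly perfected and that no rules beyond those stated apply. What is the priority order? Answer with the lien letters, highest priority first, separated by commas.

A, B, E, C, D

Effective dates after the stated exceptions: C was recorded 76 days after the deed — beyond 30 days — so no relation-back applies.
A is a property-tax lien, so it outranks all other liens regardless of date.
Remaining liens by effective date: C (9/7/2018), E (10/17/2018), B (1/17/2019), D (4/1/2019).
C is senior to B before the subordination, so the two trade places.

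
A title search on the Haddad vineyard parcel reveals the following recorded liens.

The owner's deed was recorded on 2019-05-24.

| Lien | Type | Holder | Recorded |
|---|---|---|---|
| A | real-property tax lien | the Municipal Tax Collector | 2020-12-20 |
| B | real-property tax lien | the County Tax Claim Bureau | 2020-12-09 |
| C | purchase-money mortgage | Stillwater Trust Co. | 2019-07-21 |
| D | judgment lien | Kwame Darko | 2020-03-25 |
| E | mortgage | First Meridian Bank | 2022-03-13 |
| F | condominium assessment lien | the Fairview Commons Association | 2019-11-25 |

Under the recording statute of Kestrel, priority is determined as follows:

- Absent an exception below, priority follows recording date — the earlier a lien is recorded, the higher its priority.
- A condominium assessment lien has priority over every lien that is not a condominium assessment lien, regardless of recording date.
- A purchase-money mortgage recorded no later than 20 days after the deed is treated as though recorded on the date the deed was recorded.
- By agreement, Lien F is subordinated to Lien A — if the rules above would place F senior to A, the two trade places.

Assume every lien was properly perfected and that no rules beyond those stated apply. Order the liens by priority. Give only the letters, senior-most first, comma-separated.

A, C, D, B, F, E

Effective dates after the stated exceptions: C was recorded 58 days after the deed, outside the 20-day window, so it keeps its recording date.
F, as a condominium assessment lien, has superpriority and ranks first.
Among the remaining liens, by effective date: C (2019-07-21), D (2020-03-25), B (2020-12-09), A (2020-12-20), E (2022-03-13).
F would otherwise be senior to A, so under the subordination agreement F and A exchange positions.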